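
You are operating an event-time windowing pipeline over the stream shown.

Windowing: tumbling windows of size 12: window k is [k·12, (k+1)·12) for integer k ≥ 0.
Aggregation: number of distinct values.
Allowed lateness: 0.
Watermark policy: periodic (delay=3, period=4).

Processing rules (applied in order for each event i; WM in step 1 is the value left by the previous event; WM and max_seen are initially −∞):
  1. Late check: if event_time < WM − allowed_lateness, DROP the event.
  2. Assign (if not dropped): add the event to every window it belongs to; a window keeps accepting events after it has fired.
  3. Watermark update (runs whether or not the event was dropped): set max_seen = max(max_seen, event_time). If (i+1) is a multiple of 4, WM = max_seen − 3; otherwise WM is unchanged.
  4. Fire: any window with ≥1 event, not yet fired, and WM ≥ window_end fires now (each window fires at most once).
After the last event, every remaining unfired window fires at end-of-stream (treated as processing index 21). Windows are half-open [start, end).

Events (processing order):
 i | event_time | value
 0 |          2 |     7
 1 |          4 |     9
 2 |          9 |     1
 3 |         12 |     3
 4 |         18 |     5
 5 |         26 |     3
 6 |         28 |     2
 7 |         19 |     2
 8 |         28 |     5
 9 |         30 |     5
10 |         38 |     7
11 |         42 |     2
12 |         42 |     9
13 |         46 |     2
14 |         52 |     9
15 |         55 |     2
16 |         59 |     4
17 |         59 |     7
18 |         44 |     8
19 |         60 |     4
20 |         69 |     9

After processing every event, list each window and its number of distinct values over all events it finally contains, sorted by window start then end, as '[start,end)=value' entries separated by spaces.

[0,12)=3 [12,24)=3 [24,36)=3 [36,48)=3 [48,60)=4 [60,72)=2

i=0 t=2 v=7: → [0,12); WM=−∞
i=1 t=4 v=9: → [0,12); WM=−∞
i=2 t=9 v=1: → [0,12); WM=−∞
i=3 t=12 v=3: → [12,24); WM=9
i=4 t=18 v=5: → [12,24); WM=9
i=5 t=26 v=3: → [24,36); WM=9
i=6 t=28 v=2: → [24,36); WM=9
i=7 t=19 v=2: → [12,24); WM=25; [0,12) fires=3 [12,24) fires=3
i=8 t=28 v=5: → [24,36); WM=25
i=9 t=30 v=5: → [24,36); WM=25
i=10 t=38 v=7: → [36,48); WM=25
i=11 t=42 v=2: → [36,48); WM=39; [24,36) fires=3
i=12 t=42 v=9: → [36,48); WM=39
i=13 t=46 v=2: → [36,48); WM=39
i=14 t=52 v=9: → [48,60); WM=39
i=15 t=55 v=2: → [48,60); WM=52; [36,48) fires=3
i=16 t=59 v=4: → [48,60); WM=52
i=17 t=59 v=7: → [48,60); WM=52
i=18 t=44 v=8: DROP (t<52-0); WM=52
i=19 t=60 v=4: → [60,72); WM=57
i=20 t=69 v=9: → [60,72); WM=57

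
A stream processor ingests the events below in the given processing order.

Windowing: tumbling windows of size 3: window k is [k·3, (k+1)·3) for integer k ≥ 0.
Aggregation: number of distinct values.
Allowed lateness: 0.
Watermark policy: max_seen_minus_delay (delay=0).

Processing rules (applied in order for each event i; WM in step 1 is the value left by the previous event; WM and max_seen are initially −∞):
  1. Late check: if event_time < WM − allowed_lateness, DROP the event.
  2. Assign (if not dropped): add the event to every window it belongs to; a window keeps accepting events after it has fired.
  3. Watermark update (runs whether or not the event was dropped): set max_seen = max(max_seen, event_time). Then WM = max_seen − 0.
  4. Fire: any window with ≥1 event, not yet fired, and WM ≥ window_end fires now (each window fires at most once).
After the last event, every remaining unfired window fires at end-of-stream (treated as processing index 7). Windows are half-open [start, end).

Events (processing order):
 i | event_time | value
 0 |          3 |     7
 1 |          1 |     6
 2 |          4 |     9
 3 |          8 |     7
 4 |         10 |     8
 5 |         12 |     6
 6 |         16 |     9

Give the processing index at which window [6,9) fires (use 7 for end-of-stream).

i=0 t=3 v=7: → [3,6); WM=3
i=1 t=1 v=6: DROP (t<3-0); WM=3
i=2 t=4 v=9: → [3,6); WM=4
i=3 t=8 v=7: → [6,9); WM=8; [3,6) fires=2
i=4 t=10 v=8: → [9,12); WM=10; [6,9) fires=1
i=5 t=12 v=6: → [12,15); WM=12; [9,12) fires=1
i=6 t=16 v=9: → [15,18); WM=16; [12,15) fires=1

4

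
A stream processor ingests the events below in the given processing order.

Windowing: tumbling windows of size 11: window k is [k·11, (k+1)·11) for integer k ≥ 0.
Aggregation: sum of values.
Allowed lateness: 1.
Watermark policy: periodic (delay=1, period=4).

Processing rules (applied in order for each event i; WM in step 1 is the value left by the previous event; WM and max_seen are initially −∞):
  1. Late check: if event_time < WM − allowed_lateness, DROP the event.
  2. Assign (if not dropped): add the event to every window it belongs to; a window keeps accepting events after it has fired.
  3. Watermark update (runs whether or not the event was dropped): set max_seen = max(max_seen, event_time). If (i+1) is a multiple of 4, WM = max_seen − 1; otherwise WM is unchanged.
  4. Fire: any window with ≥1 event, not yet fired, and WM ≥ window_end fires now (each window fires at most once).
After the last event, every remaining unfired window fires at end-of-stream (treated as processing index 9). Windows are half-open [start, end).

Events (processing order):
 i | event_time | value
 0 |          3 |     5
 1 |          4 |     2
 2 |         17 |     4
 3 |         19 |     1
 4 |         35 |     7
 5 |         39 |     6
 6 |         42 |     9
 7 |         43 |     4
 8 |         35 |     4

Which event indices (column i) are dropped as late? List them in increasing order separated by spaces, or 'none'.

8

i=0 t=3 v=5: → [0,11); WM=−∞
i=1 t=4 v=2: → [0,11); WM=−∞
i=2 t=17 v=4: → [11,22); WM=−∞
i=3 t=19 v=1: → [11,22); WM=18; [0,11) fires=7
i=4 t=35 v=7: → [33,44); WM=18
i=5 t=39 v=6: → [33,44); WM=18
i=6 t=42 v=9: → [33,44); WM=18
i=7 t=43 v=4: → [33,44); WM=42; [11,22) fires=5
i=8 t=35 v=4: DROP (t<42-1); WM=42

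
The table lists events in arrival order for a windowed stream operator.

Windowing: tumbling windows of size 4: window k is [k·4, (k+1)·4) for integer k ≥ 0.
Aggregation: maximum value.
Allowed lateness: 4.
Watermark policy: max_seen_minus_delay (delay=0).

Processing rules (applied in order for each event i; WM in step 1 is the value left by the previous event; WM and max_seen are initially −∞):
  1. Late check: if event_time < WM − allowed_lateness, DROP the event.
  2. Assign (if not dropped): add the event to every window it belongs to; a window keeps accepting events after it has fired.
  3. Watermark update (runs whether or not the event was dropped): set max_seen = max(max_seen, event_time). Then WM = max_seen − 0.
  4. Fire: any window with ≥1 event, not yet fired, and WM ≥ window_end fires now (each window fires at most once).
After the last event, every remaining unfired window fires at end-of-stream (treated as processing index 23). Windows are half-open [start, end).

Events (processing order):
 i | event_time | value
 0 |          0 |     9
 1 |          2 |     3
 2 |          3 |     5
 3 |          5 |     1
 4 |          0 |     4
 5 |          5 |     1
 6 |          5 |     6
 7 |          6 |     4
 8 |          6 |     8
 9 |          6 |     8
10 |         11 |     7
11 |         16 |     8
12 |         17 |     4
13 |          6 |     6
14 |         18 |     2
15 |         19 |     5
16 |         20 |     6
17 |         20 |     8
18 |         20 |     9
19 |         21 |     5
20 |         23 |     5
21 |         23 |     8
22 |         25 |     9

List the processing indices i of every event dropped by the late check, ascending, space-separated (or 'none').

i=0 t=0 v=9: → [0,4); WM=0
i=1 t=2 v=3: → [0,4); WM=2
i=2 t=3 v=5: → [0,4); WM=3
i=3 t=5 v=1: → [4,8); WM=5; [0,4) fires=9
i=4 t=0 v=4: DROP (t<5-4); WM=5
i=5 t=5 v=1: → [4,8); WM=5
i=6 t=5 v=6: → [4,8); WM=5
i=7 t=6 v=4: → [4,8); WM=6
i=8 t=6 v=8: → [4,8); WM=6
i=9 t=6 v=8: → [4,8); WM=6
i=10 t=11 v=7: → [8,12); WM=11; [4,8) fires=8
i=11 t=16 v=8: → [16,20); WM=16; [8,12) fires=7
i=12 t=17 v=4: → [16,20); WM=17
i=13 t=6 v=6: DROP (t<17-4); WM=17
i=14 t=18 v=2: → [16,20); WM=18
i=15 t=19 v=5: → [16,20); WM=19
i=16 t=20 v=6: → [20,24); WM=20; [16,20) fires=8
i=17 t=20 v=8: → [20,24); WM=20
i=18 t=20 v=9: → [20,24); WM=20
i=19 t=21 v=5: → [20,24); WM=21
i=20 t=23 v=5: → [20,24); WM=23
i=21 t=23 v=8: → [20,24); WM=23
i=22 t=25 v=9: → [24,28); WM=25; [20,24) fires=9

4 13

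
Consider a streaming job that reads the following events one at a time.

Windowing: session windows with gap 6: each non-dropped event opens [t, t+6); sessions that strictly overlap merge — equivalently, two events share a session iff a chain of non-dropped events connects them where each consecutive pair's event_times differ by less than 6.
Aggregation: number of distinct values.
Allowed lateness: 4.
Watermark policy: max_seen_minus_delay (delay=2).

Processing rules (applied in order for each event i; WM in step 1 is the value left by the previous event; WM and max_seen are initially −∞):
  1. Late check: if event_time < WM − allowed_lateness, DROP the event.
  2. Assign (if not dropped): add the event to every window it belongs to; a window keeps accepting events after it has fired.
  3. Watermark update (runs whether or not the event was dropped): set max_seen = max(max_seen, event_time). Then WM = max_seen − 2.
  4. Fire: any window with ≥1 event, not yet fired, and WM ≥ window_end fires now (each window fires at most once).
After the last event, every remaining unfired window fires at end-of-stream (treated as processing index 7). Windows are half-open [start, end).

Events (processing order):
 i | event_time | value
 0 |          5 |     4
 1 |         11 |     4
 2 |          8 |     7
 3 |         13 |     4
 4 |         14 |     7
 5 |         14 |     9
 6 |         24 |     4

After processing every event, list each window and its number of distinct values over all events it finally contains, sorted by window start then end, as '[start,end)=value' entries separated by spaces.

i=0 t=5 v=4: → [5,11); WM=3
i=1 t=11 v=4: → [11,17); WM=9
i=2 t=8 v=7: → [5,17); WM=9
i=3 t=13 v=4: → [5,19); WM=11
i=4 t=14 v=7: → [5,20); WM=12
i=5 t=14 v=9: → [5,20); WM=12
i=6 t=24 v=4: → [24,30); WM=22

[5,20)=3 [24,30)=1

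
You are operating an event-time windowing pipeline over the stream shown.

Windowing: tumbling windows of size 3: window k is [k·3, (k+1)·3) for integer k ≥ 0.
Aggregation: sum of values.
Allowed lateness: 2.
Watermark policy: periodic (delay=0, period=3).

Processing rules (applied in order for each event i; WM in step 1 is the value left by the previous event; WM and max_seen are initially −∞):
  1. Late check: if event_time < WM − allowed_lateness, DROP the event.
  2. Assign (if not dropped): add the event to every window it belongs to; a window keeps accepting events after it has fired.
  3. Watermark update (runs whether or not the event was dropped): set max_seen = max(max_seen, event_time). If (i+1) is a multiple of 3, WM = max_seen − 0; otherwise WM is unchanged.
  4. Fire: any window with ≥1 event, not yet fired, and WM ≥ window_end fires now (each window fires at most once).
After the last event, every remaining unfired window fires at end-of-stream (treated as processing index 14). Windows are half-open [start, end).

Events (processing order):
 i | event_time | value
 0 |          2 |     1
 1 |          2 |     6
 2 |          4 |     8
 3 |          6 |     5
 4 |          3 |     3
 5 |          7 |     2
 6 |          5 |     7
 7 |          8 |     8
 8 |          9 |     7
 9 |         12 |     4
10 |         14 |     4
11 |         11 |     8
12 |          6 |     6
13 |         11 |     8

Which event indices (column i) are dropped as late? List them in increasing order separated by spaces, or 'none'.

12 13

i=0 t=2 v=1: → [0,3); WM=−∞
i=1 t=2 v=6: → [0,3); WM=−∞
i=2 t=4 v=8: → [3,6); WM=4; [0,3) fires=7
i=3 t=6 v=5: → [6,9); WM=4
i=4 t=3 v=3: → [3,6); WM=4
i=5 t=7 v=2: → [6,9); WM=7; [3,6) fires=11
i=6 t=5 v=7: → [3,6); WM=7
i=7 t=8 v=8: → [6,9); WM=7
i=8 t=9 v=7: → [9,12); WM=9; [6,9) fires=15
i=9 t=12 v=4: → [12,15); WM=9
i=10 t=14 v=4: → [12,15); WM=9
i=11 t=11 v=8: → [9,12); WM=14; [9,12) fires=15
i=12 t=6 v=6: DROP (t<14-2); WM=14
i=13 t=11 v=8: DROP (t<14-2); WM=14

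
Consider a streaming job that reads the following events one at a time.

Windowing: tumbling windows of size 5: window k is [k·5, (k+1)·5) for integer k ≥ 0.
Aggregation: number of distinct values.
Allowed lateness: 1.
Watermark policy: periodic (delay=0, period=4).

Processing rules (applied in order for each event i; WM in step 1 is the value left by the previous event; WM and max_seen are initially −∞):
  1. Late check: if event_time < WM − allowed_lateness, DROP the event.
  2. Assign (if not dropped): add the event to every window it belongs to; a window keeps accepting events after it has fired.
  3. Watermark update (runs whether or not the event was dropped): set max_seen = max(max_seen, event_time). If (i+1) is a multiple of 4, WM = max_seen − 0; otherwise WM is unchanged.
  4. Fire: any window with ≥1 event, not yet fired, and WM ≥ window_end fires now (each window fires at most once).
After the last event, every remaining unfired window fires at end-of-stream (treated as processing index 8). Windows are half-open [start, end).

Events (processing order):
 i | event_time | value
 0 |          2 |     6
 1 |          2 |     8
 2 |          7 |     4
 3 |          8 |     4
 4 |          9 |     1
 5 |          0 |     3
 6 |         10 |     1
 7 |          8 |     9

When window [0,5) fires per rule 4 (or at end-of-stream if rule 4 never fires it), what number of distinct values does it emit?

i=0 t=2 v=6: → [0,5); WM=−∞
i=1 t=2 v=8: → [0,5); WM=−∞
i=2 t=7 v=4: → [5,10); WM=−∞
i=3 t=8 v=4: → [5,10); WM=8; [0,5) fires=2
i=4 t=9 v=1: → [5,10); WM=8
i=5 t=0 v=3: DROP (t<8-1); WM=8
i=6 t=10 v=1: → [10,15); WM=8
i=7 t=8 v=9: → [5,10); WM=10; [5,10) fires=3

2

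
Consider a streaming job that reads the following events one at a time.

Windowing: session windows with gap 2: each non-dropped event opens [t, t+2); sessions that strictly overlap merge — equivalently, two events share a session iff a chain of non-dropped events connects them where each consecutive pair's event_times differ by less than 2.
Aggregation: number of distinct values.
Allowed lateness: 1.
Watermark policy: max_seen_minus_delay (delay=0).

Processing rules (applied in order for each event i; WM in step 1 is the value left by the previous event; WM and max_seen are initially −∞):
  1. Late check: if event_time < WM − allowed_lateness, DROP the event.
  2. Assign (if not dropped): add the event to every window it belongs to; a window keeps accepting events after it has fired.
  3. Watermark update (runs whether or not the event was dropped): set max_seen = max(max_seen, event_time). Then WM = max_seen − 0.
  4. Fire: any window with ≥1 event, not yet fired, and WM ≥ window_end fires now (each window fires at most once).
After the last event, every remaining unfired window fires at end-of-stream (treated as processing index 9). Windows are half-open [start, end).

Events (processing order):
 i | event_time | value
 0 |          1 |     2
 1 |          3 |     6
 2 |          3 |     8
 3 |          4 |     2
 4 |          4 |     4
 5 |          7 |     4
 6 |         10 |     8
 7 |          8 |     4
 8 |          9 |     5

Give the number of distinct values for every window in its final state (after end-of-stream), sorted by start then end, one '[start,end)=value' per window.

i=0 t=1 v=2: → [1,3); WM=1
i=1 t=3 v=6: → [3,5); WM=3
i=2 t=3 v=8: → [3,5); WM=3
i=3 t=4 v=2: → [3,6); WM=4
i=4 t=4 v=4: → [3,6); WM=4
i=5 t=7 v=4: → [7,9); WM=7
i=6 t=10 v=8: → [10,12); WM=10
i=7 t=8 v=4: DROP (t<10-1); WM=10
i=8 t=9 v=5: → [9,12); WM=10

[1,3)=1 [3,6)=4 [7,9)=1 [9,12)=2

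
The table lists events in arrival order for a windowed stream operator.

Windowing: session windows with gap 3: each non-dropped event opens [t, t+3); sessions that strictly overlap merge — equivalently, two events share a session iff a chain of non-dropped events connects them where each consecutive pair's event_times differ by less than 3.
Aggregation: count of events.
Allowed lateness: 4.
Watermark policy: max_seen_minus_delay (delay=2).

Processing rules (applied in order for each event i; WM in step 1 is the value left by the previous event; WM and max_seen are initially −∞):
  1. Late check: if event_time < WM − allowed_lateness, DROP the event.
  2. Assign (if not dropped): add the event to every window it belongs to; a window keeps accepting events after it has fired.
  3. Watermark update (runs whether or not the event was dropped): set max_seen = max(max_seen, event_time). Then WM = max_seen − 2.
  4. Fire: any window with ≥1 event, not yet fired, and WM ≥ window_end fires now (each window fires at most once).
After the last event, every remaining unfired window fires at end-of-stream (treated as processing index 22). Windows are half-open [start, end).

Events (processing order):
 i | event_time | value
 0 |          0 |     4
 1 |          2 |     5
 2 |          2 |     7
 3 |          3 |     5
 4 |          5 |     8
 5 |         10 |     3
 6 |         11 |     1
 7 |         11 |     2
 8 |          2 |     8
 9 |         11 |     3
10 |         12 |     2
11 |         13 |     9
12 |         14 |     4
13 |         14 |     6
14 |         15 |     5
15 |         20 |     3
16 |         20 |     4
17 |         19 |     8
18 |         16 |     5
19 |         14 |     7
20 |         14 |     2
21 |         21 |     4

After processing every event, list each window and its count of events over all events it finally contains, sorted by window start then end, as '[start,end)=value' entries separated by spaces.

i=0 t=0 v=4: → [0,3); WM=-2
i=1 t=2 v=5: → [0,5); WM=0
i=2 t=2 v=7: → [0,5); WM=0
i=3 t=3 v=5: → [0,6); WM=1
i=4 t=5 v=8: → [0,8); WM=3
i=5 t=10 v=3: → [10,13); WM=8
i=6 t=11 v=1: → [10,14); WM=9
i=7 t=11 v=2: → [10,14); WM=9
i=8 t=2 v=8: DROP (t<9-4); WM=9
i=9 t=11 v=3: → [10,14); WM=9
i=10 t=12 v=2: → [10,15); WM=10
i=11 t=13 v=9: → [10,16); WM=11
i=12 t=14 v=4: → [10,17); WM=12
i=13 t=14 v=6: → [10,17); WM=12
i=14 t=15 v=5: → [10,18); WM=13
i=15 t=20 v=3: → [20,23); WM=18
i=16 t=20 v=4: → [20,23); WM=18
i=17 t=19 v=8: → [19,23); WM=18
i=18 t=16 v=5: → [10,19); WM=18
i=19 t=14 v=7: → [10,19); WM=18
i=20 t=14 v=2: → [10,19); WM=18
i=21 t=21 v=4: → [19,24); WM=19

[0,8)=5 [10,19)=12 [19,24)=4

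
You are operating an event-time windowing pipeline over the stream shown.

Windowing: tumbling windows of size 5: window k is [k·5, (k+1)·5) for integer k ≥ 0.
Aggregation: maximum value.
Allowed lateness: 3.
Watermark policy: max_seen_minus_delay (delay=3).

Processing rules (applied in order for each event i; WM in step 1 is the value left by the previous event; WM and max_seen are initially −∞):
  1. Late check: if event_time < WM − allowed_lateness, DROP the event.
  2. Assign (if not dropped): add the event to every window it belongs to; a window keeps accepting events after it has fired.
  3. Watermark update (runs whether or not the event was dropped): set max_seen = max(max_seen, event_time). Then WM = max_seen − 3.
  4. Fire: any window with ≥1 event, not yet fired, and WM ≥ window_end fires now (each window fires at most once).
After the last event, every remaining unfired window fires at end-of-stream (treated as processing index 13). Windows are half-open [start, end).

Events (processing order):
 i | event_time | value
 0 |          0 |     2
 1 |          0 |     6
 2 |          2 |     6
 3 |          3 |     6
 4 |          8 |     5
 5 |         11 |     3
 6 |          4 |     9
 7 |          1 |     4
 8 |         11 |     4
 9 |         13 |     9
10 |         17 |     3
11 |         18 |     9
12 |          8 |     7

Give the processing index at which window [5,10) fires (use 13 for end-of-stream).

9

i=0 t=0 v=2: → [0,5); WM=-3
i=1 t=0 v=6: → [0,5); WM=-3
i=2 t=2 v=6: → [0,5); WM=-1
i=3 t=3 v=6: → [0,5); WM=0
i=4 t=8 v=5: → [5,10); WM=5; [0,5) fires=6
i=5 t=11 v=3: → [10,15); WM=8
i=6 t=4 v=9: DROP (t<8-3); WM=8
i=7 t=1 v=4: DROP (t<8-3); WM=8
i=8 t=11 v=4: → [10,15); WM=8
i=9 t=13 v=9: → [10,15); WM=10; [5,10) fires=5
i=10 t=17 v=3: → [15,20); WM=14
i=11 t=18 v=9: → [15,20); WM=15; [10,15) fires=9
i=12 t=8 v=7: DROP (t<15-3); WM=15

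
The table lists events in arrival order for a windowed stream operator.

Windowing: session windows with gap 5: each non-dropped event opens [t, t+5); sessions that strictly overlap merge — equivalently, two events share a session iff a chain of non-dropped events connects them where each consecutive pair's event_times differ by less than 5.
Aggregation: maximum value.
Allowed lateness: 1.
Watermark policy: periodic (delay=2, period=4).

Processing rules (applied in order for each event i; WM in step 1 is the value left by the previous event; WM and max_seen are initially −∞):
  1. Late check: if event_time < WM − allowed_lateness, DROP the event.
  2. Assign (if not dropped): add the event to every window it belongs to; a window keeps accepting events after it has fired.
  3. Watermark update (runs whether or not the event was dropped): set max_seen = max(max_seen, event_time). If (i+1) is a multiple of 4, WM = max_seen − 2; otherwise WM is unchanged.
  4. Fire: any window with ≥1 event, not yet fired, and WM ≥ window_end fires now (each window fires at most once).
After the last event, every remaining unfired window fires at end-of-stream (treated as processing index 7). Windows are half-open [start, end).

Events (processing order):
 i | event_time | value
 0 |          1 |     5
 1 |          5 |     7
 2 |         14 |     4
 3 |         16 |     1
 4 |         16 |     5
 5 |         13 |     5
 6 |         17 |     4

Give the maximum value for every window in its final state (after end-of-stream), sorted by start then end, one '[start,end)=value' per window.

i=0 t=1 v=5: → [1,6); WM=−∞
i=1 t=5 v=7: → [1,10); WM=−∞
i=2 t=14 v=4: → [14,19); WM=−∞
i=3 t=16 v=1: → [14,21); WM=14
i=4 t=16 v=5: → [14,21); WM=14
i=5 t=13 v=5: → [13,21); WM=14
i=6 t=17 v=4: → [13,22); WM=14

[1,10)=7 [13,22)=5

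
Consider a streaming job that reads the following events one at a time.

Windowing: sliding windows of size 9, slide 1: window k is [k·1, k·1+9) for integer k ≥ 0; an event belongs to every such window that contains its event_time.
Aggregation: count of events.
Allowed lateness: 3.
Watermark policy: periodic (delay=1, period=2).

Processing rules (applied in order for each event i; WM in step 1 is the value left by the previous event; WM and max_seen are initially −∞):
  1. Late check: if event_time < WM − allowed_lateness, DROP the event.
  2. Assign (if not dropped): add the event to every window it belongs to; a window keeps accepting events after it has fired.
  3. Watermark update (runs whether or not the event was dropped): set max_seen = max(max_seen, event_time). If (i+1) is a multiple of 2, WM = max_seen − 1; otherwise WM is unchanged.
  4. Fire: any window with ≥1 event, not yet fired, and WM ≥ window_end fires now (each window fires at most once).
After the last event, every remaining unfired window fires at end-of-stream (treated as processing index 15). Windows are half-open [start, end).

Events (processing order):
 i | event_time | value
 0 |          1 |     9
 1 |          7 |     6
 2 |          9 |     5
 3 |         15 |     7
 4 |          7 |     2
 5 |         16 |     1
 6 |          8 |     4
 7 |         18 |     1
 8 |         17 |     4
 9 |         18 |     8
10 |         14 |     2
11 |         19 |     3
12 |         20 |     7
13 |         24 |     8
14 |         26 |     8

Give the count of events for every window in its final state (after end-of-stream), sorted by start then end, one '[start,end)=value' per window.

i=0 t=1 v=9: → [1,10),[0,9); WM=−∞
i=1 t=7 v=6: → [7,16),[6,15),[5,14),[4,13),[3,12),[2,11),[1,10),[0,9); WM=6
i=2 t=9 v=5: → [9,18),[8,17),[7,16),[6,15),[5,14),[4,13),[3,12),[2,11),[1,10); WM=6
i=3 t=15 v=7: → [15,24),[14,23),[13,22),[12,21),[11,20),[10,19),[9,18),[8,17),[7,16); WM=14; [0,9) fires=2 [1,10) fires=3 [2,11) fires=2 [3,12) fires=2 [4,13) fires=2 [5,14) fires=2
i=4 t=7 v=2: DROP (t<14-3); WM=14
i=5 t=16 v=1: → [16,25),[15,24),[14,23),[13,22),[12,21),[11,20),[10,19),[9,18),[8,17); WM=15; [6,15) fires=2
i=6 t=8 v=4: DROP (t<15-3); WM=15
i=7 t=18 v=1: → [18,27),[17,26),[16,25),[15,24),[14,23),[13,22),[12,21),[11,20),[10,19); WM=17; [7,16) fires=3 [8,17) fires=3
i=8 t=17 v=4: → [17,26),[16,25),[15,24),[14,23),[13,22),[12,21),[11,20),[10,19),[9,18); WM=17
i=9 t=18 v=8: → [18,27),[17,26),[16,25),[15,24),[14,23),[13,22),[12,21),[11,20),[10,19); WM=17
i=10 t=14 v=2: → [14,23),[13,22),[12,21),[11,20),[10,19),[9,18),[8,17),[7,16),[6,15); WM=17
i=11 t=19 v=3: → [19,28),[18,27),[17,26),[16,25),[15,24),[14,23),[13,22),[12,21),[11,20); WM=18; [9,18) fires=5
i=12 t=20 v=7: → [20,29),[19,28),[18,27),[17,26),[16,25),[15,24),[14,23),[13,22),[12,21); WM=18
i=13 t=24 v=8: → [24,33),[23,32),[22,31),[21,30),[20,29),[19,28),[18,27),[17,26),[16,25); WM=23; [10,19) fires=6 [11,20) fires=7 [12,21) fires=8 [13,22) fires=8 [14,23) fires=8
i=14 t=26 v=8: → [26,35),[25,34),[24,33),[23,32),[22,31),[21,30),[20,29),[19,28),[18,27); WM=23

[0,9)=2 [1,10)=3 [2,11)=2 [3,12)=2 [4,13)=2 [5,14)=2 [6,15)=3 [7,16)=4 [8,17)=4 [9,18)=5 [10,19)=6 [11,20)=7 [12,21)=8 [13,22)=8 [14,23)=8 [15,24)=7 [16,25)=7 [17,26)=6 [18,27)=6 [19,28)=4 [20,29)=3 [21,30)=2 [22,31)=2 [23,32)=2 [24,33)=2 [25,34)=1 [26,35)=1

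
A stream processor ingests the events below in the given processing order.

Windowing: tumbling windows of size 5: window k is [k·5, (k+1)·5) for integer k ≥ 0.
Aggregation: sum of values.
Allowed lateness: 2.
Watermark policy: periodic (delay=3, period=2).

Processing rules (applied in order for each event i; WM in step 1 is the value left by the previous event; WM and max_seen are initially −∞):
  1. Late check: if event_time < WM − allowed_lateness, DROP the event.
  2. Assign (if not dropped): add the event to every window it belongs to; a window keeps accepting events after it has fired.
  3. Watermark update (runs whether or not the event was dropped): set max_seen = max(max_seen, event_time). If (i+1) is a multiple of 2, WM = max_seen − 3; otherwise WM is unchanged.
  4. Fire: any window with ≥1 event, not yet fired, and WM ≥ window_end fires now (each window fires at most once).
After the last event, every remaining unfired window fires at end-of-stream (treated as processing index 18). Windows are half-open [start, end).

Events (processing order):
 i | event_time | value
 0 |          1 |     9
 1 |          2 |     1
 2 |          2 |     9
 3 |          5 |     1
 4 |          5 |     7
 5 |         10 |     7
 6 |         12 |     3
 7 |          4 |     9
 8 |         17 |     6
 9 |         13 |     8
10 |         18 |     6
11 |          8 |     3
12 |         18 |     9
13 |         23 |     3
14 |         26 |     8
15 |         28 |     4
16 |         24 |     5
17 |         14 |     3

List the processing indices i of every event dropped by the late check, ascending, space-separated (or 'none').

i=0 t=1 v=9: → [0,5); WM=−∞
i=1 t=2 v=1: → [0,5); WM=-1
i=2 t=2 v=9: → [0,5); WM=-1
i=3 t=5 v=1: → [5,10); WM=2
i=4 t=5 v=7: → [5,10); WM=2
i=5 t=10 v=7: → [10,15); WM=7; [0,5) fires=19
i=6 t=12 v=3: → [10,15); WM=7
i=7 t=4 v=9: DROP (t<7-2); WM=9
i=8 t=17 v=6: → [15,20); WM=9
i=9 t=13 v=8: → [10,15); WM=14; [5,10) fires=8
i=10 t=18 v=6: → [15,20); WM=14
i=11 t=8 v=3: DROP (t<14-2); WM=15; [10,15) fires=18
i=12 t=18 v=9: → [15,20); WM=15
i=13 t=23 v=3: → [20,25); WM=20; [15,20) fires=21
i=14 t=26 v=8: → [25,30); WM=20
i=15 t=28 v=4: → [25,30); WM=25; [20,25) fires=3
i=16 t=24 v=5: → [20,25); WM=25
i=17 t=14 v=3: DROP (t<25-2); WM=25

7 11 17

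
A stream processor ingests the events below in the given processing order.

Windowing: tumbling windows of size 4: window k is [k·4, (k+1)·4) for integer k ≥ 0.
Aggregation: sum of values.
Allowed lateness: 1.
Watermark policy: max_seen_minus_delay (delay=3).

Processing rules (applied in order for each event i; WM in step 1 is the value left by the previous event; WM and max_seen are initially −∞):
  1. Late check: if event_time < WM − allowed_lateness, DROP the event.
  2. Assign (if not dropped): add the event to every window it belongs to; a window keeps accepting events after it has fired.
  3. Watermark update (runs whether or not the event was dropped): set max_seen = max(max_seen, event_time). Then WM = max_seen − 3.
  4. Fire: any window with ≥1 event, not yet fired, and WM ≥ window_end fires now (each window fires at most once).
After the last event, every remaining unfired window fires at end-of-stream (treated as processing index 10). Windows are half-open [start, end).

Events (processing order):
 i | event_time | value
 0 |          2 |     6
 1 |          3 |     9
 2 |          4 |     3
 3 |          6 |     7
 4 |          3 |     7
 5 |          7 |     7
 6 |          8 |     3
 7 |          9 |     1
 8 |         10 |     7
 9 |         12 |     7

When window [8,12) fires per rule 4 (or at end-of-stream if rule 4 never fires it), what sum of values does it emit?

i=0 t=2 v=6: → [0,4); WM=-1
i=1 t=3 v=9: → [0,4); WM=0
i=2 t=4 v=3: → [4,8); WM=1
i=3 t=6 v=7: → [4,8); WM=3
i=4 t=3 v=7: → [0,4); WM=3
i=5 t=7 v=7: → [4,8); WM=4; [0,4) fires=22
i=6 t=8 v=3: → [8,12); WM=5
i=7 t=9 v=1: → [8,12); WM=6
i=8 t=10 v=7: → [8,12); WM=7
i=9 t=12 v=7: → [12,16); WM=9; [4,8) fires=17

11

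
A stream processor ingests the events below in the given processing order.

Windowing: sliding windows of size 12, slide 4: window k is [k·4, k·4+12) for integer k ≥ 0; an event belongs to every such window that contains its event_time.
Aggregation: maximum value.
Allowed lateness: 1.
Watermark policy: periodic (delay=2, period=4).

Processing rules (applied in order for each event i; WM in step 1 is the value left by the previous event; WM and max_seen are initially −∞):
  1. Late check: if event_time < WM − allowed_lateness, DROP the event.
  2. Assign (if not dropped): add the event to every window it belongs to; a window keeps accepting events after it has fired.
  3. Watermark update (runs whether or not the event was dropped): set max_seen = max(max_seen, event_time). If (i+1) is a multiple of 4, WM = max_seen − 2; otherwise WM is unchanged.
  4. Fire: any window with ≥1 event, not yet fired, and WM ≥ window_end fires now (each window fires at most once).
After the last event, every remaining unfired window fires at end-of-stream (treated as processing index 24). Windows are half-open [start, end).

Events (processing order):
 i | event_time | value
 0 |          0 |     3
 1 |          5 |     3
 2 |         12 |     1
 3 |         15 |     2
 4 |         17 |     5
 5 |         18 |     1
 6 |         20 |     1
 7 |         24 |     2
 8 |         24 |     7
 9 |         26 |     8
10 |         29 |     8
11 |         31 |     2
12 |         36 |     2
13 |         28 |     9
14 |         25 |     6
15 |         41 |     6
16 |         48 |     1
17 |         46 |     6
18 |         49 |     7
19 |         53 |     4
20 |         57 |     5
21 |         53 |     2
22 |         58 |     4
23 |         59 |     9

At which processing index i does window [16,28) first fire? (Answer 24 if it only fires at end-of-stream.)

i=0 t=0 v=3: → [0,12); WM=−∞
i=1 t=5 v=3: → [4,16),[0,12); WM=−∞
i=2 t=12 v=1: → [12,24),[8,20),[4,16); WM=−∞
i=3 t=15 v=2: → [12,24),[8,20),[4,16); WM=13; [0,12) fires=3
i=4 t=17 v=5: → [16,28),[12,24),[8,20); WM=13
i=5 t=18 v=1: → [16,28),[12,24),[8,20); WM=13
i=6 t=20 v=1: → [20,32),[16,28),[12,24); WM=13
i=7 t=24 v=2: → [24,36),[20,32),[16,28); WM=22; [4,16) fires=3 [8,20) fires=5
i=8 t=24 v=7: → [24,36),[20,32),[16,28); WM=22
i=9 t=26 v=8: → [24,36),[20,32),[16,28); WM=22
i=10 t=29 v=8: → [28,40),[24,36),[20,32); WM=22
i=11 t=31 v=2: → [28,40),[24,36),[20,32); WM=29; [12,24) fires=5 [16,28) fires=8
i=12 t=36 v=2: → [36,48),[32,44),[28,40); WM=29
i=13 t=28 v=9: → [28,40),[24,36),[20,32); WM=29
i=14 t=25 v=6: DROP (t<29-1); WM=29
i=15 t=41 v=6: → [40,52),[36,48),[32,44); WM=39; [20,32) fires=9 [24,36) fires=9
i=16 t=48 v=1: → [48,60),[44,56),[40,52); WM=39
i=17 t=46 v=6: → [44,56),[40,52),[36,48); WM=39
i=18 t=49 v=7: → [48,60),[44,56),[40,52); WM=39
i=19 t=53 v=4: → [52,64),[48,60),[44,56); WM=51; [28,40) fires=9 [32,44) fires=6 [36,48) fires=6
i=20 t=57 v=5: → [56,68),[52,64),[48,60); WM=51
i=21 t=53 v=2: → [52,64),[48,60),[44,56); WM=51
i=22 t=58 v=4: → [56,68),[52,64),[48,60); WM=51
i=23 t=59 v=9: → [56,68),[52,64),[48,60); WM=57; [40,52) fires=7 [44,56) fires=7

11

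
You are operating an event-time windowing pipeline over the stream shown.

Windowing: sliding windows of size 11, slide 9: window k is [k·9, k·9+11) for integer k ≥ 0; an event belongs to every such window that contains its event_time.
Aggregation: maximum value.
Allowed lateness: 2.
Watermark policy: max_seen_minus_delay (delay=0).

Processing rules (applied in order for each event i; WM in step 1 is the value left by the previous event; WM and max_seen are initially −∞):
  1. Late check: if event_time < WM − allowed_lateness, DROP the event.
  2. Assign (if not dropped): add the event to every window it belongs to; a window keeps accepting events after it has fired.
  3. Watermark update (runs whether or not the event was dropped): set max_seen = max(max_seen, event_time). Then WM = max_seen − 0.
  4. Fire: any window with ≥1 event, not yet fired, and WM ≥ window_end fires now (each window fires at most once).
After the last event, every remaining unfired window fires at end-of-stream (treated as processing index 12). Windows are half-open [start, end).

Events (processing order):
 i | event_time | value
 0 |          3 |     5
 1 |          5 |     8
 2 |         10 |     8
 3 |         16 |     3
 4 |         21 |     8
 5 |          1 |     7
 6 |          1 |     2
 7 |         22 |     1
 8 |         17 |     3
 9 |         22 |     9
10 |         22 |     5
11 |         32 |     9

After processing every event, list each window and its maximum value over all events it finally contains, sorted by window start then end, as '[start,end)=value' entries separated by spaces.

i=0 t=3 v=5: → [0,11); WM=3
i=1 t=5 v=8: → [0,11); WM=5
i=2 t=10 v=8: → [9,20),[0,11); WM=10
i=3 t=16 v=3: → [9,20); WM=16; [0,11) fires=8
i=4 t=21 v=8: → [18,29); WM=21; [9,20) fires=8
i=5 t=1 v=7: DROP (t<21-2); WM=21
i=6 t=1 v=2: DROP (t<21-2); WM=21
i=7 t=22 v=1: → [18,29); WM=22
i=8 t=17 v=3: DROP (t<22-2); WM=22
i=9 t=22 v=9: → [18,29); WM=22
i=10 t=22 v=5: → [18,29); WM=22
i=11 t=32 v=9: → [27,38); WM=32; [18,29) fires=9

[0,11)=8 [9,20)=8 [18,29)=9 [27,38)=9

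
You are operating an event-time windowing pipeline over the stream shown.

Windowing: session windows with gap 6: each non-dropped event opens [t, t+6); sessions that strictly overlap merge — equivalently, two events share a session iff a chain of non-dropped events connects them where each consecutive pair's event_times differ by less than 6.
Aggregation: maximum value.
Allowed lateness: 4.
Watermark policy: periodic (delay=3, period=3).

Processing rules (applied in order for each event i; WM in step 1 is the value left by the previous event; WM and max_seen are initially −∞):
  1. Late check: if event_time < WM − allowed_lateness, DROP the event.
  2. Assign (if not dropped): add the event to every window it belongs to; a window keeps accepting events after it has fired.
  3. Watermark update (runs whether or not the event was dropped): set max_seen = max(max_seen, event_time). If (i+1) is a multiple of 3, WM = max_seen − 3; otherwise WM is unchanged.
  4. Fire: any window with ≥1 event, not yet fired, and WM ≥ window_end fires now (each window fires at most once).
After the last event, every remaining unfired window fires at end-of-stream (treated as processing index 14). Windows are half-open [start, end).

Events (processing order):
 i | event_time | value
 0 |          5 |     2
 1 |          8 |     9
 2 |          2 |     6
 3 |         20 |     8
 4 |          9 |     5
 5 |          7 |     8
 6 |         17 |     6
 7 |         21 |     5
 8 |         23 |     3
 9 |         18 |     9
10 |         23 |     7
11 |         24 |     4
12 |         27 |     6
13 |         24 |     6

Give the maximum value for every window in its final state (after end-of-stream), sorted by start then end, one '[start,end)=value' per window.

i=0 t=5 v=2: → [5,11); WM=−∞
i=1 t=8 v=9: → [5,14); WM=−∞
i=2 t=2 v=6: → [2,14); WM=5
i=3 t=20 v=8: → [20,26); WM=5
i=4 t=9 v=5: → [2,15); WM=5
i=5 t=7 v=8: → [2,15); WM=17
i=6 t=17 v=6: → [17,26); WM=17
i=7 t=21 v=5: → [17,27); WM=17
i=8 t=23 v=3: → [17,29); WM=20
i=9 t=18 v=9: → [17,29); WM=20
i=10 t=23 v=7: → [17,29); WM=20
i=11 t=24 v=4: → [17,30); WM=21
i=12 t=27 v=6: → [17,33); WM=21
i=13 t=24 v=6: → [17,33); WM=21

[2,15)=9 [17,33)=9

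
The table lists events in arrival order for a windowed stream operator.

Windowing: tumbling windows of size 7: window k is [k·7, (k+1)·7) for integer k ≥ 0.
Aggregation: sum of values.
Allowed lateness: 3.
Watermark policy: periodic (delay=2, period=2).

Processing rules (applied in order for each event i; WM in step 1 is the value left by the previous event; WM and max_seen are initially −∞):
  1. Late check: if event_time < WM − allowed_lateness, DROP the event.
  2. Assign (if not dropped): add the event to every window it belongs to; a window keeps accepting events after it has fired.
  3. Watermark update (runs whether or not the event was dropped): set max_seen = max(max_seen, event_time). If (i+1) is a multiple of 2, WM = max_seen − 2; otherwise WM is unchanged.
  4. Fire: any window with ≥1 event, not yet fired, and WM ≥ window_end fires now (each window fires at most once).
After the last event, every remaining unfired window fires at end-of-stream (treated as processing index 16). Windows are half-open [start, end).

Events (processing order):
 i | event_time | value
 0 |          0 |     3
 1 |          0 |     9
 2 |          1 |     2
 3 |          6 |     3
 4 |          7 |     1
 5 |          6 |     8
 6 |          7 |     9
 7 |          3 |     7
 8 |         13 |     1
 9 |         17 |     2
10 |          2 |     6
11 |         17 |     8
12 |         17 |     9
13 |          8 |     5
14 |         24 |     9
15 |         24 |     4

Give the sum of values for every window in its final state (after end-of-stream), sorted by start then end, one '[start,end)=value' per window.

[0,7)=32 [7,14)=11 [14,21)=19 [21,28)=13

i=0 t=0 v=3: → [0,7); WM=−∞
i=1 t=0 v=9: → [0,7); WM=-2
i=2 t=1 v=2: → [0,7); WM=-2
i=3 t=6 v=3: → [0,7); WM=4
i=4 t=7 v=1: → [7,14); WM=4
i=5 t=6 v=8: → [0,7); WM=5
i=6 t=7 v=9: → [7,14); WM=5
i=7 t=3 v=7: → [0,7); WM=5
i=8 t=13 v=1: → [7,14); WM=5
i=9 t=17 v=2: → [14,21); WM=15; [0,7) fires=32 [7,14) fires=11
i=10 t=2 v=6: DROP (t<15-3); WM=15
i=11 t=17 v=8: → [14,21); WM=15
i=12 t=17 v=9: → [14,21); WM=15
i=13 t=8 v=5: DROP (t<15-3); WM=15
i=14 t=24 v=9: → [21,28); WM=15
i=15 t=24 v=4: → [21,28); WM=22; [14,21) fires=19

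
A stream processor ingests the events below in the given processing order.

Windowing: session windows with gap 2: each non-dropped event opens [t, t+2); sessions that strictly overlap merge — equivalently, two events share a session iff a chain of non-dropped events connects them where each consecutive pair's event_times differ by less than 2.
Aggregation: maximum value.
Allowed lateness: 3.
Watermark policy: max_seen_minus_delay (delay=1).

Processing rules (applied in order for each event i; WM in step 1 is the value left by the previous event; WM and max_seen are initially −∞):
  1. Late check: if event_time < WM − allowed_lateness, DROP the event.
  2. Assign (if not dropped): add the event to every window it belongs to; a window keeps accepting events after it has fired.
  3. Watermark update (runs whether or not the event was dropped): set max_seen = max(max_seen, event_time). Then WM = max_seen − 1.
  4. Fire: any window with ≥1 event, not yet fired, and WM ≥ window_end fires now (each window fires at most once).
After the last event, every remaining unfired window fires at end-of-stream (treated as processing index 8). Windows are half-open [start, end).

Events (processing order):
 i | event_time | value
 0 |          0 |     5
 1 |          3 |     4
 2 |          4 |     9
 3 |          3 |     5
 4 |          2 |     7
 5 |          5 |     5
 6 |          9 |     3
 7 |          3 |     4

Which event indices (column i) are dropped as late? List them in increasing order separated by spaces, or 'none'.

7

i=0 t=0 v=5: → [0,2); WM=-1
i=1 t=3 v=4: → [3,5); WM=2
i=2 t=4 v=9: → [3,6); WM=3
i=3 t=3 v=5: → [3,6); WM=3
i=4 t=2 v=7: → [2,6); WM=3
i=5 t=5 v=5: → [2,7); WM=4
i=6 t=9 v=3: → [9,11); WM=8
i=7 t=3 v=4: DROP (t<8-3); WM=8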